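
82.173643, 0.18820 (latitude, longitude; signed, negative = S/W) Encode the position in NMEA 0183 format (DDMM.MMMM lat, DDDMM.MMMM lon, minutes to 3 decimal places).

8210.419,N / 00011.292,E

Lat: minutes = (82.173643 − 82) × 60 = 10.41858
Lon: 0° + 0.188200 × 60 = 0° 11.29200′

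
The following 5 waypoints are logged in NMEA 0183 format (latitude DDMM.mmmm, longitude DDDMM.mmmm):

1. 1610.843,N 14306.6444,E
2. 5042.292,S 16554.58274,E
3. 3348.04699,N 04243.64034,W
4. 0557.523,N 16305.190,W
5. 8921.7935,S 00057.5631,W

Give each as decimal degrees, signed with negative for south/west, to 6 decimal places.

1. 16.180717, 143.110740
2. -50.704867, 165.909712
3. 33.800783, -42.727339
4. 5.958717, -163.086500
5. -89.363225, -0.959385

Point 1:
  Lat: degrees = first 2 digits = 16, minutes = 10.843; 16 + 10.843/60 = 16.1807167
  N → positive
  Longitude: split at 3 digits → 143° and 6.6444′; 143 + 6.6444/60 = 143.1107400
  E ⇒ keep positive
Point 2:
  φ: split at 2 digits → 50° and 42.292′; 50 + 42.292/60 = 50.7048667
  S ⇒ negate
  Lon: degrees = first 3 digits = 165, minutes = 54.58274; 165 + 54.58274/60 = 165.9097123
  E ⇒ keep positive
Point 3:
  Lat: split at 2 digits → 33° and 48.04699′; 33 + 48.04699/60 = 33.8007832
  N ⇒ keep positive
  Lon: split at 3 digits → 042° and 43.64034′; 42 + 43.64034/60 = 42.7273390
  W → negative
Point 4:
  Lat: degrees = first 2 digits = 5, minutes = 57.523; 5 + 57.523/60 = 5.9587167
  N ⇒ keep positive
  λ: split at 3 digits → 163° and 5.19′; 163 + 5.19/60 = 163.0865000
  W ⇒ negate
Point 5:
  Latitude: degrees = first 2 digits = 89, minutes = 21.7935; 89 + 21.7935/60 = 89.3632250
  hemisphere S, so the sign is −
  λ: degrees = first 3 digits = 0, minutes = 57.5631; 0 + 57.5631/60 = 0.9593850
  W ⇒ negate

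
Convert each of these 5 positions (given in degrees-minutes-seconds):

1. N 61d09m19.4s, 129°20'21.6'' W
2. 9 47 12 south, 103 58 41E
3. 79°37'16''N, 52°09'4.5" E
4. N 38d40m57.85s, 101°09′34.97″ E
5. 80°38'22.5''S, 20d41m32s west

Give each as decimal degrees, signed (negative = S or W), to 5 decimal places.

Point 1:
  Lat: 9′ + 19.4″ = 9.32333′; 61 + 9.32333/60 = 61.155389
  N ⇒ keep positive
  Longitude: 20′ + 21.6″ = 20.36000′; 129 + 20.36000/60 = 129.339333
  hemisphere W, so the sign is −
Point 2:
  Lat: 9° + 47/60 + 12/3600 = 9 + 0.783333 + 0.003333 = 9.786667
  hemisphere S, so the sign is −
  Longitude: 103° + 58/60 + 41/3600 = 103 + 0.966667 + 0.011389 = 103.978056
  E ⇒ keep positive
Point 3:
  Lat: 37′ + 16″ = 37.26667′; 79 + 37.26667/60 = 79.621111
  N → positive
  Lon: 52 + 9/60 + 4.5/3600 = 52.151250
  E ⇒ keep positive
Point 4:
  Lat: 38 + 40/60 + 57.85/3600 = 38.682736
  N ⇒ keep positive
  λ: 9′ + 34.97″ = 9.58283′; 101 + 9.58283/60 = 101.159714
  E ⇒ keep positive
Point 5:
  φ: 38′ + 22.5″ = 38.37500′; 80 + 38.37500/60 = 80.639583
  hemisphere S, so the sign is −
  Longitude: 41′ + 32″ = 41.53333′; 20 + 41.53333/60 = 20.692222
  hemisphere W, so the sign is −

1. 61.15539, -129.33933
2. -9.78667, 103.97806
3. 79.62111, 52.15125
4. 38.68274, 101.15971
5. -80.63958, -20.69222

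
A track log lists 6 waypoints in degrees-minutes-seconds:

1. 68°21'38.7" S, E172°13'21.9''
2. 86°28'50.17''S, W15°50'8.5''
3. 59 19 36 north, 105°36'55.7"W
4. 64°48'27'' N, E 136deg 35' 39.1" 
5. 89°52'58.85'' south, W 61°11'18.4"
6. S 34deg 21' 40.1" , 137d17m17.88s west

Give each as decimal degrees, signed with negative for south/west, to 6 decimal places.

1. -68.360750, 172.222750
2. -86.480603, -15.835694
3. 59.326667, -105.615472
4. 64.807500, 136.594194
5. -89.883014, -61.188444
6. -34.361139, -137.288300

Point 1:
  φ: 21′ + 38.7″ = 21.64500′; 68 + 21.64500/60 = 68.3607500
  S → negative
  Lon: 172 + 13/60 + 21.9/3600 = 172.2227500
  E ⇒ keep positive
Point 2:
  φ: 28′ + 50.17″ = 28.83617′; 86 + 28.83617/60 = 86.4806028
  S → negative
  λ: 15 + 50/60 + 8.5/3600 = 15.8356944
  hemisphere W, so the sign is −
Point 3:
  Lat: 59° + 19/60 + 36/3600 = 59 + 0.316667 + 0.010000 = 59.3266667
  N → positive
  λ: 105 + 36/60 + 55.7/3600 = 105.6154722
  W ⇒ negate
Point 4:
  Lat: 64 + 48/60 + 27/3600 = 64.8075000
  N ⇒ keep positive
  Longitude: 136° + 35/60 + 39.1/3600 = 136 + 0.583333 + 0.010861 = 136.5941944
  E → positive
Point 5:
  Lat: 52′ + 58.85″ = 52.98083′; 89 + 52.98083/60 = 89.8830139
  S ⇒ negate
  λ: 11′ + 18.4″ = 11.30667′; 61 + 11.30667/60 = 61.1884444
  W → negative
Point 6:
  Latitude: 34° + 21/60 + 40.1/3600 = 34 + 0.350000 + 0.011139 = 34.3611389
  S ⇒ negate
  λ: 137 + 17/60 + 17.88/3600 = 137.2883000
  hemisphere W, so the sign is −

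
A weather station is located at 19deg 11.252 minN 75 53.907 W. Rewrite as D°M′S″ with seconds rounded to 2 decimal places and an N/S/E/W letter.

19°11′15.12″ N, 75°53′54.42″ W

φ: fractional minutes 0.25200 × 60 = 15.1200″
λ: 53.90700′ → 53′ and 0.90700 × 60 = 54.4200″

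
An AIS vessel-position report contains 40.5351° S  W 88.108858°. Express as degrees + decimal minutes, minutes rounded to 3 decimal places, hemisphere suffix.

40° 32.106′ S, 88° 6.531′ W

φ: 40° + 0.535100 × 60 = 40° 32.10600′
Lon: fractional part 0.108858 → 6.53148 minutes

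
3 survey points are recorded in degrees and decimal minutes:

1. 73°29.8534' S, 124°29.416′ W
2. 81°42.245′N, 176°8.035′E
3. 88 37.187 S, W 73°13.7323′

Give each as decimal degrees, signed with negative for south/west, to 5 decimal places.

1. -73.49756, -124.49027
2. 81.70408, 176.13392
3. -88.61978, -73.22887

Point 1:
  Latitude: 73 + 29.8534/60 = 73.497557
  S ⇒ negate
  Longitude: 29.416′ = 0.490267°; total 124.490267
  W ⇒ negate
Point 2:
  φ: 42.245′ = 0.704083°; total 81.704083
  N ⇒ keep positive
  Lon: 8.035′ = 0.133917°; total 176.133917
  E → positive
Point 3:
  φ: 88 + 37.187/60 = 88.619783
  hemisphere S, so the sign is −
  Lon: 73 + 13.7323/60 = 73.228872
  hemisphere W, so the sign is −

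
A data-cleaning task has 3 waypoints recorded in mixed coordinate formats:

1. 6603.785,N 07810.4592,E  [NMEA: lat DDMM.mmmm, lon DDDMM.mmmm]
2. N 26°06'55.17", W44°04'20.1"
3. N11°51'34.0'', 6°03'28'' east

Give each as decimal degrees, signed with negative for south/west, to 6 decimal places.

Point 1:
  Latitude: degrees = first 2 digits = 66, minutes = 3.785; 66 + 3.785/60 = 66.0630833
  N → positive
  λ: split at 3 digits → 078° and 10.4592′; 78 + 10.4592/60 = 78.1743200
  E ⇒ keep positive
Point 2:
  φ: 26° + 6/60 + 55.17/3600 = 26 + 0.100000 + 0.015325 = 26.1153250
  N ⇒ keep positive
  Longitude: 44 + 4/60 + 20.1/3600 = 44.0722500
  W ⇒ negate
Point 3:
  φ: 11° + 51/60 + 34/3600 = 11 + 0.850000 + 0.009444 = 11.8594444
  N ⇒ keep positive
  λ: 3′ + 28″ = 3.46667′; 6 + 3.46667/60 = 6.0577778
  E → positive

1. 66.063083, 78.174320
2. 26.115325, -44.072250
3. 11.859444, 6.057778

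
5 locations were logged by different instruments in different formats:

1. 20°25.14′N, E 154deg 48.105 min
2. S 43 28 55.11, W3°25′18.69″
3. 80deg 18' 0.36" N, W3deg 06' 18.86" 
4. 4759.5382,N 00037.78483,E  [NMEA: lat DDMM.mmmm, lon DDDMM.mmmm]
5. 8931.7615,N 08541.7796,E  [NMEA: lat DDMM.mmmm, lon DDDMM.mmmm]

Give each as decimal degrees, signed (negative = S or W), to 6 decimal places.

1. 20.419000, 154.801750
2. -43.481975, -3.421858
3. 80.300100, -3.105239
4. 47.992303, 0.629747
5. 89.529358, 85.696327

Point 1:
  φ: 25.14′ = 0.419000°; total 20.4190000
  N ⇒ keep positive
  λ: 154 + 48.105/60 = 154.8017500
  E → positive
Point 2:
  Latitude: 28′ + 55.11″ = 28.91850′; 43 + 28.91850/60 = 43.4819750
  S ⇒ negate
  λ: 3° + 25/60 + 18.69/3600 = 3 + 0.416667 + 0.005192 = 3.4218583
  W ⇒ negate
Point 3:
  Latitude: 18′ + 0.36″ = 18.00600′; 80 + 18.00600/60 = 80.3001000
  N → positive
  λ: 3° + 6/60 + 18.86/3600 = 3 + 0.100000 + 0.005239 = 3.1052389
  W ⇒ negate
Point 4:
  φ: split at 2 digits → 47° and 59.5382′; 47 + 59.5382/60 = 47.9923033
  N → positive
  λ: split at 3 digits → 000° and 37.78483′; 0 + 37.78483/60 = 0.6297472
  E → positive
Point 5:
  φ: split at 2 digits → 89° and 31.7615′; 89 + 31.7615/60 = 89.5293583
  N ⇒ keep positive
  Longitude: degrees = first 3 digits = 85, minutes = 41.7796; 85 + 41.7796/60 = 85.6963267
  E → positive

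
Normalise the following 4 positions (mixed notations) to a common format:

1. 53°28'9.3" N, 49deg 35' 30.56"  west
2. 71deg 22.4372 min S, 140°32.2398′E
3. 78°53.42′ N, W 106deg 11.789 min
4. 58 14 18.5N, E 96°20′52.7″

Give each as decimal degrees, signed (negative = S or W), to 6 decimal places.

Point 1:
  φ: 53 + 28/60 + 9.3/3600 = 53.4692500
  N → positive
  Lon: 49° + 35/60 + 30.56/3600 = 49 + 0.583333 + 0.008489 = 49.5918222
  W → negative
Point 2:
  φ: 71 + 22.4372/60 = 71.3739533
  S → negative
  Lon: 32.2398′ = 0.537330°; total 140.5373300
  E ⇒ keep positive
Point 3:
  φ: 78 + 53.42/60 = 78.8903333
  N → positive
  λ: 11.789′ = 0.196483°; total 106.1964833
  W ⇒ negate
Point 4:
  Latitude: 58° + 14/60 + 18.5/3600 = 58 + 0.233333 + 0.005139 = 58.2384722
  N → positive
  Longitude: 96° + 20/60 + 52.7/3600 = 96 + 0.333333 + 0.014639 = 96.3479722
  E ⇒ keep positive

1. 53.469250, -49.591822
2. -71.373953, 140.537330
3. 78.890333, -106.196483
4. 58.238472, 96.347972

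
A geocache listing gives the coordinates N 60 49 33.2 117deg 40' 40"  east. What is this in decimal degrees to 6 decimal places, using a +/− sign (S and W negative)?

Lat: 60 + 49/60 + 33.2/3600 = 60.8258889
N → positive
λ: 117 + 40/60 + 40/3600 = 117.6777778
E ⇒ keep positive

60.825889, 117.677778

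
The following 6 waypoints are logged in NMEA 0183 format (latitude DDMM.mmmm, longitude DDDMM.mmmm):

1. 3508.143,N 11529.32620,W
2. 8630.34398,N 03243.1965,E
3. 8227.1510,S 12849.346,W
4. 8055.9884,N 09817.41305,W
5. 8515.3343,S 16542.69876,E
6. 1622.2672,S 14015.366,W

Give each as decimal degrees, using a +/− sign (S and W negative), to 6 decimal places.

1. 35.135717, -115.488770
2. 86.505733, 32.719942
3. -82.452517, -128.822433
4. 80.933140, -98.290218
5. -85.255572, 165.711646
6. -16.371120, -140.256100

Point 1:
  Lat: split at 2 digits → 35° and 8.143′; 35 + 8.143/60 = 35.1357167
  N → positive
  Longitude: split at 3 digits → 115° and 29.3262′; 115 + 29.3262/60 = 115.4887700
  hemisphere W, so the sign is −
Point 2:
  Latitude: split at 2 digits → 86° and 30.34398′; 86 + 30.34398/60 = 86.5057330
  N → positive
  λ: degrees = first 3 digits = 32, minutes = 43.1965; 32 + 43.1965/60 = 32.7199417
  E → positive
Point 3:
  φ: split at 2 digits → 82° and 27.151′; 82 + 27.151/60 = 82.4525167
  S → negative
  Longitude: split at 3 digits → 128° and 49.346′; 128 + 49.346/60 = 128.8224333
  W ⇒ negate
Point 4:
  Lat: degrees = first 2 digits = 80, minutes = 55.9884; 80 + 55.9884/60 = 80.9331400
  N ⇒ keep positive
  Lon: split at 3 digits → 098° and 17.41305′; 98 + 17.41305/60 = 98.2902175
  hemisphere W, so the sign is −
Point 5:
  Latitude: degrees = first 2 digits = 85, minutes = 15.3343; 85 + 15.3343/60 = 85.2555717
  S → negative
  λ: split at 3 digits → 165° and 42.69876′; 165 + 42.69876/60 = 165.7116460
  E → positive
Point 6:
  φ: degrees = first 2 digits = 16, minutes = 22.2672; 16 + 22.2672/60 = 16.3711200
  S ⇒ negate
  Longitude: split at 3 digits → 140° and 15.366′; 140 + 15.366/60 = 140.2561000
  hemisphere W, so the sign is −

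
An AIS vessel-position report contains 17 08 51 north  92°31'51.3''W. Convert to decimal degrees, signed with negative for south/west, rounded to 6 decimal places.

17.147500, -92.530917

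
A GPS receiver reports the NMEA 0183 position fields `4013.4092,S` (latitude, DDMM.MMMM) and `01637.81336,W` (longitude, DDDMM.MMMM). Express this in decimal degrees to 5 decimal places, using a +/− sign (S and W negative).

φ: degrees = first 2 digits = 40, minutes = 13.4092; 40 + 13.4092/60 = 40.223487
S ⇒ negate
Longitude: split at 3 digits → 016° and 37.81336′; 16 + 37.81336/60 = 16.630223
W → negative

-40.22349, -16.63022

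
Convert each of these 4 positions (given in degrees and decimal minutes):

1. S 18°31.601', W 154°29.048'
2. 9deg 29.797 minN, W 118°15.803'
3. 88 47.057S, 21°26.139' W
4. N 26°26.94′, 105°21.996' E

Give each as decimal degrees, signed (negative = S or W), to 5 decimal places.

1. -18.52668, -154.48413
2. 9.49662, -118.26338
3. -88.78428, -21.43565
4. 26.44900, 105.36660

Point 1:
  φ: 18 + 31.601/60 = 18.526683
  S ⇒ negate
  λ: 154 + 29.048/60 = 154.484133
  W → negative
Point 2:
  Lat: 29.797′ = 0.496617°; total 9.496617
  N → positive
  Lon: 118 + 15.803/60 = 118.263383
  W → negative
Point 3:
  Lat: 47.057′ = 0.784283°; total 88.784283
  S ⇒ negate
  Longitude: 26.139′ = 0.435650°; total 21.435650
  W ⇒ negate
Point 4:
  Lat: 26.94′ = 0.449000°; total 26.449000
  N → positive
  λ: 105 + 21.996/60 = 105.366600
  E → positive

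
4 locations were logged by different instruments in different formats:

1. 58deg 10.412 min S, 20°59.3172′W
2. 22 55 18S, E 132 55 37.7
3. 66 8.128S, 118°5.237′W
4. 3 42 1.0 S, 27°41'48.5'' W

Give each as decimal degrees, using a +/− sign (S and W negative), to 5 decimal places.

1. -58.17353, -20.98862
2. -22.92167, 132.92714
3. -66.13547, -118.08728
4. -3.70028, -27.69681

Point 1:
  Latitude: 58 + 10.412/60 = 58.173533
  hemisphere S, so the sign is −
  λ: 59.3172′ = 0.988620°; total 20.988620
  W → negative
Point 2:
  Lat: 55′ + 18″ = 55.30000′; 22 + 55.30000/60 = 22.921667
  hemisphere S, so the sign is −
  λ: 55′ + 37.7″ = 55.62833′; 132 + 55.62833/60 = 132.927139
  E → positive
Point 3:
  φ: 66 + 8.128/60 = 66.135467
  S → negative
  Longitude: 118 + 5.237/60 = 118.087283
  hemisphere W, so the sign is −
Point 4:
  φ: 3 + 42/60 + 1/3600 = 3.700278
  hemisphere S, so the sign is −
  Longitude: 27 + 41/60 + 48.5/3600 = 27.696806
  W → negative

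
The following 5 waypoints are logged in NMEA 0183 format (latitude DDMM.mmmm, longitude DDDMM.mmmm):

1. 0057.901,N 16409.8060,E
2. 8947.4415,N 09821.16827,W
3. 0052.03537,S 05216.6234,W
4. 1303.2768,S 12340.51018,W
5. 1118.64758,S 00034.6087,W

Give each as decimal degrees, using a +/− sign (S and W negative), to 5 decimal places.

1. 0.96502, 164.16343
2. 89.79069, -98.35280
3. -0.86726, -52.27706
4. -13.05461, -123.67517
5. -11.31079, -0.57681

Point 1:
  Latitude: degrees = first 2 digits = 0, minutes = 57.901; 0 + 57.901/60 = 0.965017
  N ⇒ keep positive
  Longitude: degrees = first 3 digits = 164, minutes = 9.806; 164 + 9.806/60 = 164.163433
  E → positive
Point 2:
  Lat: split at 2 digits → 89° and 47.4415′; 89 + 47.4415/60 = 89.790692
  N ⇒ keep positive
  Lon: degrees = first 3 digits = 98, minutes = 21.16827; 98 + 21.16827/60 = 98.352805
  W ⇒ negate
Point 3:
  φ: split at 2 digits → 00° and 52.03537′; 0 + 52.03537/60 = 0.867256
  S → negative
  Lon: split at 3 digits → 052° and 16.6234′; 52 + 16.6234/60 = 52.277057
  W ⇒ negate
Point 4:
  φ: degrees = first 2 digits = 13, minutes = 3.2768; 13 + 3.2768/60 = 13.054613
  S → negative
  Lon: split at 3 digits → 123° and 40.51018′; 123 + 40.51018/60 = 123.675170
  hemisphere W, so the sign is −
Point 5:
  Latitude: degrees = first 2 digits = 11, minutes = 18.64758; 11 + 18.64758/60 = 11.310793
  S ⇒ negate
  λ: split at 3 digits → 000° and 34.6087′; 0 + 34.6087/60 = 0.576812
  W ⇒ negate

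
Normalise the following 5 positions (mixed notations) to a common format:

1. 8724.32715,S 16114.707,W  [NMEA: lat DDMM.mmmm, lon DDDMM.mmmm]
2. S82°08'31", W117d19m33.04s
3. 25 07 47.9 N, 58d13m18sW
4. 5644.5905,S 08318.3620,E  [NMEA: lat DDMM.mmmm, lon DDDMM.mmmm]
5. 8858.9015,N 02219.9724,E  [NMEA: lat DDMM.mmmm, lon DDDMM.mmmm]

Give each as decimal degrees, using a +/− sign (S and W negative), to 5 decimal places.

1. -87.40545, -161.24512
2. -82.14194, -117.32584
3. 25.12997, -58.22167
4. -56.74318, 83.30603
5. 88.98169, 22.33287

Point 1:
  Latitude: degrees = first 2 digits = 87, minutes = 24.32715; 87 + 24.32715/60 = 87.405453
  S ⇒ negate
  Lon: split at 3 digits → 161° and 14.707′; 161 + 14.707/60 = 161.245117
  W ⇒ negate
Point 2:
  φ: 82 + 8/60 + 31/3600 = 82.141944
  S ⇒ negate
  Longitude: 117° + 19/60 + 33.04/3600 = 117 + 0.316667 + 0.009178 = 117.325844
  hemisphere W, so the sign is −
Point 3:
  φ: 7′ + 47.9″ = 7.79833′; 25 + 7.79833/60 = 25.129972
  N ⇒ keep positive
  Longitude: 58 + 13/60 + 18/3600 = 58.221667
  W ⇒ negate
Point 4:
  φ: degrees = first 2 digits = 56, minutes = 44.5905; 56 + 44.5905/60 = 56.743175
  S → negative
  λ: split at 3 digits → 083° and 18.362′; 83 + 18.362/60 = 83.306033
  E ⇒ keep positive
Point 5:
  Lat: degrees = first 2 digits = 88, minutes = 58.9015; 88 + 58.9015/60 = 88.981692
  N ⇒ keep positive
  Lon: split at 3 digits → 022° and 19.9724′; 22 + 19.9724/60 = 22.332873
  E ⇒ keep positive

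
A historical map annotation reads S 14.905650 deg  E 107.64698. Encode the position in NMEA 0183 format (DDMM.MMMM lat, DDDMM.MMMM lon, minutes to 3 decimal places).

φ: minutes = (14.905650 − 14) × 60 = 54.33900
Lon: fractional part 0.646980 → 38.81880 minutes

1454.339,S / 10738.819,E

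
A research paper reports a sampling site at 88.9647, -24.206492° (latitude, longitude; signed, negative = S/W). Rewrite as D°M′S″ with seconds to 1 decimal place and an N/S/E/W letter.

φ: 0.964700° → 57.88200′; 0.88200 × 60 = 52.920″
Longitude is negative → W; |value| = 24.206492
Lon: 0.206492 × 60 = 12.38952′ → 12′, remainder × 60 = 23.371″

88°57′52.9″ N, 24°12′23.4″ W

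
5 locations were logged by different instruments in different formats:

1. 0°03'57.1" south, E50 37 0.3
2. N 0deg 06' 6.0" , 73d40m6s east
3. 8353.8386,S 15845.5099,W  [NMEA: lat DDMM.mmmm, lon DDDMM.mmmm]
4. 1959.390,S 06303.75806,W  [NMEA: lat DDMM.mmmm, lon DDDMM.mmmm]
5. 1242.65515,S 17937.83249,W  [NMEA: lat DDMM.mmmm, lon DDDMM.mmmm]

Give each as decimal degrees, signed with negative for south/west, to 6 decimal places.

Point 1:
  Lat: 0° + 3/60 + 57.1/3600 = 0 + 0.050000 + 0.015861 = 0.0658611
  S → negative
  Longitude: 37′ + 0.3″ = 37.00500′; 50 + 37.00500/60 = 50.6167500
  E ⇒ keep positive
Point 2:
  φ: 0 + 6/60 + 6/3600 = 0.1016667
  N → positive
  λ: 73 + 40/60 + 6/3600 = 73.6683333
  E → positive
Point 3:
  Latitude: split at 2 digits → 83° and 53.8386′; 83 + 53.8386/60 = 83.8973100
  S ⇒ negate
  Lon: split at 3 digits → 158° and 45.5099′; 158 + 45.5099/60 = 158.7584983
  W → negative
Point 4:
  φ: split at 2 digits → 19° and 59.39′; 19 + 59.39/60 = 19.9898333
  S ⇒ negate
  Lon: split at 3 digits → 063° and 3.75806′; 63 + 3.75806/60 = 63.0626343
  hemisphere W, so the sign is −
Point 5:
  Latitude: split at 2 digits → 12° and 42.65515′; 12 + 42.65515/60 = 12.7109192
  S → negative
  λ: degrees = first 3 digits = 179, minutes = 37.83249; 179 + 37.83249/60 = 179.6305415
  hemisphere W, so the sign is −

1. -0.065861, 50.616750
2. 0.101667, 73.668333
3. -83.897310, -158.758498
4. -19.989833, -63.062634
5. -12.710919, -179.630542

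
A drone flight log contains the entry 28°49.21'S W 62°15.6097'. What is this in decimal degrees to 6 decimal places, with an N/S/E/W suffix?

28.820167° S, 62.260162° W

Lat: 28 + 49.21/60 = 28.8201667
λ: 62 + 15.6097/60 = 62.2601617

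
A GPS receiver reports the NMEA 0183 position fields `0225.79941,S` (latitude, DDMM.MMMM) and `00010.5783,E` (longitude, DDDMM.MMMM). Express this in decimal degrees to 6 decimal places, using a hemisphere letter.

2.429990° S, 0.176305° E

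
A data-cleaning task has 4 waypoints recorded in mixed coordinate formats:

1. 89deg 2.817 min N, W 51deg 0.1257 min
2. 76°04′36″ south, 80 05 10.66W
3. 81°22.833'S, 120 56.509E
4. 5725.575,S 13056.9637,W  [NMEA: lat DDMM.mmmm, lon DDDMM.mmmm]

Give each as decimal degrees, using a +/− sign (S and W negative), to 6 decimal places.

1. 89.046950, -51.002095
2. -76.076667, -80.086294
3. -81.380550, 120.941817
4. -57.426250, -130.949395

Point 1:
  Latitude: 89 + 2.817/60 = 89.0469500
  N ⇒ keep positive
  Lon: 51 + 0.1257/60 = 51.0020950
  W ⇒ negate
Point 2:
  φ: 4′ + 36″ = 4.60000′; 76 + 4.60000/60 = 76.0766667
  hemisphere S, so the sign is −
  Lon: 5′ + 10.66″ = 5.17767′; 80 + 5.17767/60 = 80.0862944
  W ⇒ negate
Point 3:
  Latitude: 22.833′ = 0.380550°; total 81.3805500
  hemisphere S, so the sign is −
  Longitude: 56.509′ = 0.941817°; total 120.9418167
  E → positive
Point 4:
  Latitude: degrees = first 2 digits = 57, minutes = 25.575; 57 + 25.575/60 = 57.4262500
  hemisphere S, so the sign is −
  Lon: degrees = first 3 digits = 130, minutes = 56.9637; 130 + 56.9637/60 = 130.9493950
  W ⇒ negate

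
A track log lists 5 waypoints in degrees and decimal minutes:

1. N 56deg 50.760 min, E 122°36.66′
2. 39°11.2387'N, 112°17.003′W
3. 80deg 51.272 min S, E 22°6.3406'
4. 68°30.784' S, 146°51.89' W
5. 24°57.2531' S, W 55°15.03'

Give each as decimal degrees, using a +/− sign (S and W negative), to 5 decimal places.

1. 56.84600, 122.61100
2. 39.18731, -112.28338
3. -80.85453, 22.10568
4. -68.51307, -146.86483
5. -24.95422, -55.25050

Point 1:
  Lat: 56 + 50.76/60 = 56.846000
  N ⇒ keep positive
  Longitude: 36.66′ = 0.611000°; total 122.611000
  E ⇒ keep positive
Point 2:
  Lat: 39 + 11.2387/60 = 39.187312
  N ⇒ keep positive
  Longitude: 17.003′ = 0.283383°; total 112.283383
  W → negative
Point 3:
  Latitude: 80 + 51.272/60 = 80.854533
  S ⇒ negate
  Longitude: 22 + 6.3406/60 = 22.105677
  E → positive
Point 4:
  φ: 30.784′ = 0.513067°; total 68.513067
  hemisphere S, so the sign is −
  Longitude: 51.89′ = 0.864833°; total 146.864833
  hemisphere W, so the sign is −
Point 5:
  Latitude: 24 + 57.2531/60 = 24.954218
  S → negative
  Lon: 55 + 15.03/60 = 55.250500
  W ⇒ negate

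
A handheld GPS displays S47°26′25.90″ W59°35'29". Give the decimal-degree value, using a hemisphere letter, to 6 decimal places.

47.440528° S, 59.591389° W

φ: 47 + 26/60 + 25.9/3600 = 47.4405278
Longitude: 59 + 35/60 + 29/3600 = 59.5913889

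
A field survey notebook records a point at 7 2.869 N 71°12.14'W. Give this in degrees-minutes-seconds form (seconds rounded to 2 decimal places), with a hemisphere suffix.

Lat: fractional minutes 0.86900 × 60 = 52.1400″
λ: fractional minutes 0.14000 × 60 = 8.4000″

7°02′52.14″ N, 71°12′8.40″ W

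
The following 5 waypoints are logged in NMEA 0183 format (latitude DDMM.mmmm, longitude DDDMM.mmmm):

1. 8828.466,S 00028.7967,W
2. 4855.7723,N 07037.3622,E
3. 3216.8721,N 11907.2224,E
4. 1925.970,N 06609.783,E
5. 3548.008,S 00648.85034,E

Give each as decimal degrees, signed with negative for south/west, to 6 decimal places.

Point 1:
  Latitude: split at 2 digits → 88° and 28.466′; 88 + 28.466/60 = 88.4744333
  hemisphere S, so the sign is −
  λ: degrees = first 3 digits = 0, minutes = 28.7967; 0 + 28.7967/60 = 0.4799450
  W → negative
Point 2:
  Lat: split at 2 digits → 48° and 55.7723′; 48 + 55.7723/60 = 48.9295383
  N ⇒ keep positive
  Lon: split at 3 digits → 070° and 37.3622′; 70 + 37.3622/60 = 70.6227033
  E → positive
Point 3:
  φ: split at 2 digits → 32° and 16.8721′; 32 + 16.8721/60 = 32.2812017
  N → positive
  Longitude: degrees = first 3 digits = 119, minutes = 7.2224; 119 + 7.2224/60 = 119.1203733
  E ⇒ keep positive
Point 4:
  φ: split at 2 digits → 19° and 25.97′; 19 + 25.97/60 = 19.4328333
  N → positive
  Longitude: degrees = first 3 digits = 66, minutes = 9.783; 66 + 9.783/60 = 66.1630500
  E ⇒ keep positive
Point 5:
  Latitude: degrees = first 2 digits = 35, minutes = 48.008; 35 + 48.008/60 = 35.8001333
  hemisphere S, so the sign is −
  Longitude: split at 3 digits → 006° and 48.85034′; 6 + 48.85034/60 = 6.8141723
  E ⇒ keep positive

1. -88.474433, -0.479945
2. 48.929538, 70.622703
3. 32.281202, 119.120373
4. 19.432833, 66.163050
5. -35.800133, 6.814172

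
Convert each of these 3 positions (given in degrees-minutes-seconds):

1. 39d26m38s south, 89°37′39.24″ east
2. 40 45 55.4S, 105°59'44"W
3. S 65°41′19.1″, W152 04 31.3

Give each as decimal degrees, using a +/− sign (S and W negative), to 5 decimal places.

Point 1:
  Lat: 26′ + 38″ = 26.63333′; 39 + 26.63333/60 = 39.443889
  hemisphere S, so the sign is −
  Longitude: 89° + 37/60 + 39.24/3600 = 89 + 0.616667 + 0.010900 = 89.627567
  E ⇒ keep positive
Point 2:
  Lat: 45′ + 55.4″ = 45.92333′; 40 + 45.92333/60 = 40.765389
  hemisphere S, so the sign is −
  Longitude: 59′ + 44″ = 59.73333′; 105 + 59.73333/60 = 105.995556
  W → negative
Point 3:
  Latitude: 65 + 41/60 + 19.1/3600 = 65.688639
  S → negative
  Lon: 4′ + 31.3″ = 4.52167′; 152 + 4.52167/60 = 152.075361
  W → negative

1. -39.44389, 89.62757
2. -40.76539, -105.99556
3. -65.68864, -152.07536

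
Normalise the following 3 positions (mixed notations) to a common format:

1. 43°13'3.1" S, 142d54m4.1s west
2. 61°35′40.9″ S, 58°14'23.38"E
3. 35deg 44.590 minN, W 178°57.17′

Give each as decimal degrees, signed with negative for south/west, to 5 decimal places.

Point 1:
  φ: 43° + 13/60 + 3.1/3600 = 43 + 0.216667 + 0.000861 = 43.217528
  S → negative
  Lon: 54′ + 4.1″ = 54.06833′; 142 + 54.06833/60 = 142.901139
  hemisphere W, so the sign is −
Point 2:
  φ: 61° + 35/60 + 40.9/3600 = 61 + 0.583333 + 0.011361 = 61.594694
  S → negative
  Longitude: 14′ + 23.38″ = 14.38967′; 58 + 14.38967/60 = 58.239828
  E ⇒ keep positive
Point 3:
  φ: 35 + 44.59/60 = 35.743167
  N → positive
  Lon: 57.17′ = 0.952833°; total 178.952833
  W → negative

1. -43.21753, -142.90114
2. -61.59469, 58.23983
3. 35.74317, -178.95283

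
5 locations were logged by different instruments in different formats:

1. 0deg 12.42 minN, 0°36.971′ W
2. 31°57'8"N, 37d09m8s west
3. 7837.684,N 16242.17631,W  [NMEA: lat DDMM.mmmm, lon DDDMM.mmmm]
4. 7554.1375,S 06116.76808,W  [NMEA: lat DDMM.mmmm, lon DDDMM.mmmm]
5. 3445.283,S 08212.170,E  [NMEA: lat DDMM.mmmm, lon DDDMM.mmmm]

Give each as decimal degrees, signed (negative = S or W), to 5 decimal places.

Point 1:
  Lat: 12.42′ = 0.207000°; total 0.207000
  N → positive
  Lon: 0 + 36.971/60 = 0.616183
  W → negative
Point 2:
  Latitude: 31° + 57/60 + 8/3600 = 31 + 0.950000 + 0.002222 = 31.952222
  N ⇒ keep positive
  λ: 9′ + 8″ = 9.13333′; 37 + 9.13333/60 = 37.152222
  hemisphere W, so the sign is −
Point 3:
  Latitude: split at 2 digits → 78° and 37.684′; 78 + 37.684/60 = 78.628067
  N → positive
  Longitude: degrees = first 3 digits = 162, minutes = 42.17631; 162 + 42.17631/60 = 162.702939
  W ⇒ negate
Point 4:
  φ: degrees = first 2 digits = 75, minutes = 54.1375; 75 + 54.1375/60 = 75.902292
  hemisphere S, so the sign is −
  λ: split at 3 digits → 061° and 16.76808′; 61 + 16.76808/60 = 61.279468
  W ⇒ negate
Point 5:
  φ: degrees = first 2 digits = 34, minutes = 45.283; 34 + 45.283/60 = 34.754717
  S → negative
  λ: split at 3 digits → 082° and 12.17′; 82 + 12.17/60 = 82.202833
  E ⇒ keep positive

1. 0.20700, -0.61618
2. 31.95222, -37.15222
3. 78.62807, -162.70294
4. -75.90229, -61.27947
5. -34.75472, 82.20283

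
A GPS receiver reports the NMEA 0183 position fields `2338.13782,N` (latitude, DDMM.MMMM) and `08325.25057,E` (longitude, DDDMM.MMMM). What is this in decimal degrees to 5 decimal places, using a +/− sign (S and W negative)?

23.63563, 83.42084

φ: degrees = first 2 digits = 23, minutes = 38.13782; 23 + 38.13782/60 = 23.635630
N ⇒ keep positive
Lon: degrees = first 3 digits = 83, minutes = 25.25057; 83 + 25.25057/60 = 83.420843
E ⇒ keep positive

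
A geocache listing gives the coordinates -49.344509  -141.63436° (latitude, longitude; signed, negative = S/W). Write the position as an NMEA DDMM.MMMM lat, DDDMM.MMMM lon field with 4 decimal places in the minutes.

Latitude is negative → S; |value| = 49.344509
φ: minutes = (49.344509 − 49) × 60 = 20.670540
Longitude is negative → W; |value| = 141.634360
Longitude: minutes = (141.634360 − 141) × 60 = 38.061600

4920.6705,S / 14138.0616,W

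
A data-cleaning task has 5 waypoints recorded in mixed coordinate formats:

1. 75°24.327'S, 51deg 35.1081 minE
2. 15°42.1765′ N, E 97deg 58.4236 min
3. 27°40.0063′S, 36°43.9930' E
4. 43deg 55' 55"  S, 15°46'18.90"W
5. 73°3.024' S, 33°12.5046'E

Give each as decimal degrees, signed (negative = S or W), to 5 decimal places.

1. -75.40545, 51.58514
2. 15.70294, 97.97373
3. -27.66677, 36.73322
4. -43.93194, -15.77192
5. -73.05040, 33.20841

Point 1:
  φ: 75 + 24.327/60 = 75.405450
  S ⇒ negate
  Longitude: 35.1081′ = 0.585135°; total 51.585135
  E ⇒ keep positive
Point 2:
  φ: 42.1765′ = 0.702942°; total 15.702942
  N ⇒ keep positive
  Longitude: 97 + 58.4236/60 = 97.973727
  E → positive
Point 3:
  Lat: 40.0063′ = 0.666772°; total 27.666772
  hemisphere S, so the sign is −
  λ: 36 + 43.993/60 = 36.733217
  E → positive
Point 4:
  Lat: 43° + 55/60 + 55/3600 = 43 + 0.916667 + 0.015278 = 43.931944
  S → negative
  λ: 15 + 46/60 + 18.9/3600 = 15.771917
  hemisphere W, so the sign is −
Point 5:
  Lat: 3.024′ = 0.050400°; total 73.050400
  S → negative
  Longitude: 33 + 12.5046/60 = 33.208410
  E ⇒ keep positive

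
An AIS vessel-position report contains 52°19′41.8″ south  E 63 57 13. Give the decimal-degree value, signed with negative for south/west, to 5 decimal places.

φ: 52 + 19/60 + 41.8/3600 = 52.328278
hemisphere S, so the sign is −
Longitude: 57′ + 13″ = 57.21667′; 63 + 57.21667/60 = 63.953611
E ⇒ keep positive

-52.32828, 63.95361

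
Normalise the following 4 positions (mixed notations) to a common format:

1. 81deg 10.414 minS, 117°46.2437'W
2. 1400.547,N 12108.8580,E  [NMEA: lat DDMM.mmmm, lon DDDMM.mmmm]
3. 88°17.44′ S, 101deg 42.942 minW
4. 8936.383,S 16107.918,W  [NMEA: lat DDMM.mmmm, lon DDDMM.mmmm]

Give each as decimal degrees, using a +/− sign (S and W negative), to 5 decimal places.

Point 1:
  φ: 10.414′ = 0.173567°; total 81.173567
  S ⇒ negate
  λ: 46.2437′ = 0.770728°; total 117.770728
  hemisphere W, so the sign is −
Point 2:
  Latitude: degrees = first 2 digits = 14, minutes = 0.547; 14 + 0.547/60 = 14.009117
  N ⇒ keep positive
  λ: split at 3 digits → 121° and 8.858′; 121 + 8.858/60 = 121.147633
  E → positive
Point 3:
  Latitude: 17.44′ = 0.290667°; total 88.290667
  S ⇒ negate
  Lon: 101 + 42.942/60 = 101.715700
  W ⇒ negate
Point 4:
  Lat: degrees = first 2 digits = 89, minutes = 36.383; 89 + 36.383/60 = 89.606383
  S ⇒ negate
  λ: degrees = first 3 digits = 161, minutes = 7.918; 161 + 7.918/60 = 161.131967
  W ⇒ negate

1. -81.17357, -117.77073
2. 14.00912, 121.14763
3. -88.29067, -101.71570
4. -89.60638, -161.13197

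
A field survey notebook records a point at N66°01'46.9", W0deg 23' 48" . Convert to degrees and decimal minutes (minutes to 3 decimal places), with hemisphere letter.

φ: seconds/60 = 0.78167; minutes = 1 + 0.78167 = 1.78167
Longitude: 23 + 48/60 = 23.80000′

66° 1.782′ N, 0° 23.800′ W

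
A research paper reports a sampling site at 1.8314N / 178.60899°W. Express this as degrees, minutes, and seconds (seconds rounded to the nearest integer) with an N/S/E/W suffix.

1°49′53″ N, 178°36′32″ W

Latitude: 0.831400° → 49.88400′; 0.88400 × 60 = 53.04″
Longitude: 0.608990 × 60 = 36.53940′ → 36′, remainder × 60 = 32.36″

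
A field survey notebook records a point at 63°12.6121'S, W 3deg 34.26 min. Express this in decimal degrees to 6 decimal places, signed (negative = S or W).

φ: 12.6121′ = 0.210202°; total 63.2102017
S ⇒ negate
Lon: 34.26′ = 0.571000°; total 3.5710000
W ⇒ negate

-63.210202, -3.571000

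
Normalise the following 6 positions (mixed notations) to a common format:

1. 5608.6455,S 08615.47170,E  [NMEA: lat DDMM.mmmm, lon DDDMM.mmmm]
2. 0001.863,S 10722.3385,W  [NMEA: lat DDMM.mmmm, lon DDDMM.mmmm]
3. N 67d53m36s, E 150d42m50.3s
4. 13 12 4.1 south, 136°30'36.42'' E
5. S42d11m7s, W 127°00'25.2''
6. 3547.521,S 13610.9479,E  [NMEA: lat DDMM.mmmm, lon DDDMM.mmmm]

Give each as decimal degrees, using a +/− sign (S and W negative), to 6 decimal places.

1. -56.144092, 86.257862
2. -0.031050, -107.372308
3. 67.893333, 150.713972
4. -13.201139, 136.510117
5. -42.185278, -127.007000
6. -35.792017, 136.182465

Point 1:
  φ: degrees = first 2 digits = 56, minutes = 8.6455; 56 + 8.6455/60 = 56.1440917
  S → negative
  λ: degrees = first 3 digits = 86, minutes = 15.4717; 86 + 15.4717/60 = 86.2578617
  E ⇒ keep positive
Point 2:
  φ: split at 2 digits → 00° and 1.863′; 0 + 1.863/60 = 0.0310500
  S → negative
  λ: degrees = first 3 digits = 107, minutes = 22.3385; 107 + 22.3385/60 = 107.3723083
  W → negative
Point 3:
  Latitude: 53′ + 36″ = 53.60000′; 67 + 53.60000/60 = 67.8933333
  N → positive
  Lon: 150° + 42/60 + 50.3/3600 = 150 + 0.700000 + 0.013972 = 150.7139722
  E ⇒ keep positive
Point 4:
  Latitude: 13 + 12/60 + 4.1/3600 = 13.2011389
  S ⇒ negate
  λ: 30′ + 36.42″ = 30.60700′; 136 + 30.60700/60 = 136.5101167
  E ⇒ keep positive
Point 5:
  φ: 11′ + 7″ = 11.11667′; 42 + 11.11667/60 = 42.1852778
  S ⇒ negate
  Lon: 127° + 0/60 + 25.2/3600 = 127 + 0.000000 + 0.007000 = 127.0070000
  W ⇒ negate
Point 6:
  Lat: degrees = first 2 digits = 35, minutes = 47.521; 35 + 47.521/60 = 35.7920167
  S → negative
  Longitude: degrees = first 3 digits = 136, minutes = 10.9479; 136 + 10.9479/60 = 136.1824650
  E → positive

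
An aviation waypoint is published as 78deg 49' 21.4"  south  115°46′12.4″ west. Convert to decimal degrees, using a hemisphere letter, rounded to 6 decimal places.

78.822611° S, 115.770111° W

Lat: 78° + 49/60 + 21.4/3600 = 78 + 0.816667 + 0.005944 = 78.8226111
Longitude: 115 + 46/60 + 12.4/3600 = 115.7701111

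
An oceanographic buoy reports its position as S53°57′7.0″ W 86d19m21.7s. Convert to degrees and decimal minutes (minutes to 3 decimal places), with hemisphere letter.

53° 57.117′ S, 86° 19.362′ W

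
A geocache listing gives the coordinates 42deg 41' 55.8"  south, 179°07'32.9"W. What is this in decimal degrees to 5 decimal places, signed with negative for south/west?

-42.69883, -179.12581

φ: 42 + 41/60 + 55.8/3600 = 42.698833
S → negative
λ: 7′ + 32.9″ = 7.54833′; 179 + 7.54833/60 = 179.125806
W ⇒ negate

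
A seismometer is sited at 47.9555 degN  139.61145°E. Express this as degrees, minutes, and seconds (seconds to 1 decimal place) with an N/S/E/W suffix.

Lat: whole degrees 47; 57.33000′ → 57′ and 19.800″
λ: 0.611450° → 36.68700′; 0.68700 × 60 = 41.220″

47°57′19.8″ N, 139°36′41.2″ E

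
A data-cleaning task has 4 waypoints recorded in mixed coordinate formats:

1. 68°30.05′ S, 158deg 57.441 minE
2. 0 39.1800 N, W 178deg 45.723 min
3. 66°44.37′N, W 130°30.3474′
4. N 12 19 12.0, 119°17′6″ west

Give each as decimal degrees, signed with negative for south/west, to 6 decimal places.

Point 1:
  Latitude: 68 + 30.05/60 = 68.5008333
  S → negative
  Longitude: 158 + 57.441/60 = 158.9573500
  E ⇒ keep positive
Point 2:
  φ: 0 + 39.18/60 = 0.6530000
  N → positive
  Longitude: 178 + 45.723/60 = 178.7620500
  hemisphere W, so the sign is −
Point 3:
  Lat: 44.37′ = 0.739500°; total 66.7395000
  N ⇒ keep positive
  λ: 30.3474′ = 0.505790°; total 130.5057900
  W → negative
Point 4:
  φ: 19′ + 12″ = 19.20000′; 12 + 19.20000/60 = 12.3200000
  N → positive
  Lon: 119 + 17/60 + 6/3600 = 119.2850000
  hemisphere W, so the sign is −

1. -68.500833, 158.957350
2. 0.653000, -178.762050
3. 66.739500, -130.505790
4. 12.320000, -119.285000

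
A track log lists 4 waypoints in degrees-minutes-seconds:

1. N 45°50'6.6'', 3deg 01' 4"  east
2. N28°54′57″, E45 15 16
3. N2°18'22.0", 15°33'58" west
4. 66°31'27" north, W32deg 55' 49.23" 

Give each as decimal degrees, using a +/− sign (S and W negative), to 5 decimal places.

1. 45.83517, 3.01778
2. 28.91583, 45.25444
3. 2.30611, -15.56611
4. 66.52417, -32.93034

Point 1:
  Latitude: 45° + 50/60 + 6.6/3600 = 45 + 0.833333 + 0.001833 = 45.835167
  N ⇒ keep positive
  Longitude: 1′ + 4″ = 1.06667′; 3 + 1.06667/60 = 3.017778
  E ⇒ keep positive
Point 2:
  Latitude: 28° + 54/60 + 57/3600 = 28 + 0.900000 + 0.015833 = 28.915833
  N ⇒ keep positive
  Lon: 45° + 15/60 + 16/3600 = 45 + 0.250000 + 0.004444 = 45.254444
  E ⇒ keep positive
Point 3:
  Lat: 2 + 18/60 + 22/3600 = 2.306111
  N → positive
  Lon: 33′ + 58″ = 33.96667′; 15 + 33.96667/60 = 15.566111
  W → negative
Point 4:
  Latitude: 66° + 31/60 + 27/3600 = 66 + 0.516667 + 0.007500 = 66.524167
  N → positive
  λ: 32 + 55/60 + 49.23/3600 = 32.930342
  hemisphere W, so the sign is −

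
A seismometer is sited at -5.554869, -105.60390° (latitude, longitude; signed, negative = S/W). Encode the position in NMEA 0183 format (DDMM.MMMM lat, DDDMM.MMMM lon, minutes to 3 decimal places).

0533.292,S / 10536.234,W

Latitude is negative → S; |value| = 5.554869
Lat: minutes = (5.554869 − 5) × 60 = 33.29214
Longitude is negative → W; |value| = 105.603900
Longitude: 105° + 0.603900 × 60 = 105° 36.23400′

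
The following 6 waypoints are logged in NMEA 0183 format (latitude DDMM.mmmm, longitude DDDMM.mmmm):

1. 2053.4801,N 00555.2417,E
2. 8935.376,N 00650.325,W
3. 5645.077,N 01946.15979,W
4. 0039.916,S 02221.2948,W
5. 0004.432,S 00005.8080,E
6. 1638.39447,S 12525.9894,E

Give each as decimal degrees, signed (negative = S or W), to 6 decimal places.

1. 20.891335, 5.920695
2. 89.589600, -6.838750
3. 56.751283, -19.769330
4. -0.665267, -22.354913
5. -0.073867, 0.096800
6. -16.639908, 125.433157

Point 1:
  φ: split at 2 digits → 20° and 53.4801′; 20 + 53.4801/60 = 20.8913350
  N ⇒ keep positive
  Lon: split at 3 digits → 005° and 55.2417′; 5 + 55.2417/60 = 5.9206950
  E → positive
Point 2:
  Latitude: split at 2 digits → 89° and 35.376′; 89 + 35.376/60 = 89.5896000
  N → positive
  Lon: split at 3 digits → 006° and 50.325′; 6 + 50.325/60 = 6.8387500
  W ⇒ negate
Point 3:
  Latitude: degrees = first 2 digits = 56, minutes = 45.077; 56 + 45.077/60 = 56.7512833
  N → positive
  Lon: split at 3 digits → 019° and 46.15979′; 19 + 46.15979/60 = 19.7693298
  W → negative
Point 4:
  φ: degrees = first 2 digits = 0, minutes = 39.916; 0 + 39.916/60 = 0.6652667
  S ⇒ negate
  λ: degrees = first 3 digits = 22, minutes = 21.2948; 22 + 21.2948/60 = 22.3549133
  W → negative
Point 5:
  φ: split at 2 digits → 00° and 4.432′; 0 + 4.432/60 = 0.0738667
  hemisphere S, so the sign is −
  Longitude: degrees = first 3 digits = 0, minutes = 5.808; 0 + 5.808/60 = 0.0968000
  E → positive
Point 6:
  φ: degrees = first 2 digits = 16, minutes = 38.39447; 16 + 38.39447/60 = 16.6399078
  S → negative
  Lon: split at 3 digits → 125° and 25.9894′; 125 + 25.9894/60 = 125.4331567
  E ⇒ keep positive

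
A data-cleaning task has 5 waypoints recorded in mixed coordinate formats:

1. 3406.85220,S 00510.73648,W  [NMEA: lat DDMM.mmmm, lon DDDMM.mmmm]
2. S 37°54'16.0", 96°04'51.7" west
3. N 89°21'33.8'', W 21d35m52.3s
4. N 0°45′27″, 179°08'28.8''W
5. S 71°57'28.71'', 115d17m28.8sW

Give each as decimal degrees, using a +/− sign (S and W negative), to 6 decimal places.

Point 1:
  Latitude: degrees = first 2 digits = 34, minutes = 6.8522; 34 + 6.8522/60 = 34.1142033
  hemisphere S, so the sign is −
  Lon: degrees = first 3 digits = 5, minutes = 10.73648; 5 + 10.73648/60 = 5.1789413
  W → negative
Point 2:
  Latitude: 37 + 54/60 + 16/3600 = 37.9044444
  S ⇒ negate
  Lon: 4′ + 51.7″ = 4.86167′; 96 + 4.86167/60 = 96.0810278
  W → negative
Point 3:
  Lat: 89° + 21/60 + 33.8/3600 = 89 + 0.350000 + 0.009389 = 89.3593889
  N ⇒ keep positive
  Longitude: 21° + 35/60 + 52.3/3600 = 21 + 0.583333 + 0.014528 = 21.5978611
  W ⇒ negate
Point 4:
  φ: 45′ + 27″ = 45.45000′; 0 + 45.45000/60 = 0.7575000
  N → positive
  Longitude: 179 + 8/60 + 28.8/3600 = 179.1413333
  W → negative
Point 5:
  φ: 71° + 57/60 + 28.71/3600 = 71 + 0.950000 + 0.007975 = 71.9579750
  S → negative
  Lon: 17′ + 28.8″ = 17.48000′; 115 + 17.48000/60 = 115.2913333
  W ⇒ negate

1. -34.114203, -5.178941
2. -37.904444, -96.081028
3. 89.359389, -21.597861
4. 0.757500, -179.141333
5. -71.957975, -115.291333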